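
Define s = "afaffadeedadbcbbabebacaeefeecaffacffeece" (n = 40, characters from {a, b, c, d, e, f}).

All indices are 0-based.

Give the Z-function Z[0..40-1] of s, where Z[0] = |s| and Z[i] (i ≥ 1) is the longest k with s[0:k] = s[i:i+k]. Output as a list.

Z[0]=40
i=1: outside box; Z[1]=0
i=2: outside box; Z[2]=2 extend→box=[2,4)
i=3: min(r-i=1, Z[1]=0)=0; Z[3]=0
i=4: outside box; Z[4]=0
i=5: outside box; Z[5]=1 extend→box=[5,6)
i=6: outside box; Z[6]=0
i=7: outside box; Z[7]=0
i=8: outside box; Z[8]=0
i=9: outside box; Z[9]=0
i=10: outside box; Z[10]=1 extend→box=[10,11)
i=11: outside box; Z[11]=0
i=12: outside box; Z[12]=0
i=13: outside box; Z[13]=0
i=14: outside box; Z[14]=0
i=15: outside box; Z[15]=0
i=16: outside box; Z[16]=1 extend→box=[16,17)
i=17: outside box; Z[17]=0
i=18: outside box; Z[18]=0
i=19: outside box; Z[19]=0
i=20: outside box; Z[20]=1 extend→box=[20,21)
i=21: outside box; Z[21]=0
i=22: outside box; Z[22]=1 extend→box=[22,23)
i=23: outside box; Z[23]=0
i=24: outside box; Z[24]=0
i=25: outside box; Z[25]=0
i=26: outside box; Z[26]=0
i=27: outside box; Z[27]=0
i=28: outside box; Z[28]=0
i=29: outside box; Z[29]=2 extend→box=[29,31)
i=30: min(r-i=1, Z[1]=0)=0; Z[30]=0
i=31: outside box; Z[31]=0
i=32: outside box; Z[32]=1 extend→box=[32,33)
i=33: outside box; Z[33]=0
i=34: outside box; Z[34]=0
i=35: outside box; Z[35]=0
i=36: outside box; Z[36]=0
i=37: outside box; Z[37]=0
i=38: outside box; Z[38]=0
i=39: outside box; Z[39]=0

[40, 0, 2, 0, 0, 1, 0, 0, 0, 0, 1, 0, 0, 0, 0, 0, 1, 0, 0, 0, 1, 0, 1, 0, 0, 0, 0, 0, 0, 2, 0, 0, 1, 0, 0, 0, 0, 0, 0, 0]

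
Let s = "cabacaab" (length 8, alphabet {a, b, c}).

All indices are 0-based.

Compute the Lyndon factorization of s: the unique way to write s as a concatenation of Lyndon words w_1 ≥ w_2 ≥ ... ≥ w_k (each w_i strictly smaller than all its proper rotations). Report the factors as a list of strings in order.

emit factor 1: 'c' (i=0, period=1)
emit factor 2: 'abac' (i=1, period=4)
emit factor 3: 'aab' (i=5, period=3)

["c", "abac", "aab"]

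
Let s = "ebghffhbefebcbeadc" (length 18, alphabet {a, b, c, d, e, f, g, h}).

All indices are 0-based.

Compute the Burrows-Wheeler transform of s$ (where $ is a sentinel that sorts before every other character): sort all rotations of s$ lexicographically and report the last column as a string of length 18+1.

ceechedbabf$behfbfg

rank  rotation             last
    0  $ebghffhbefebcbeadc  c
    1  adc$ebghffhbefebcbe  e
    2  bcbeadc$ebghffhbefe  e
    3  beadc$ebghffhbefebc  c
    4  befebcbeadc$ebghffh  h
    5  bghffhbefebcbeadc$e  e
    6  c$ebghffhbefebcbead  d
    7  cbeadc$ebghffhbefeb  b
    8  dc$ebghffhbefebcbea  a
    9  eadc$ebghffhbefebcb  b
   10  ebcbeadc$ebghffhbef  f
   11  ebghffhbefebcbeadc$  $
   12  efebcbeadc$ebghffhb  b
   13  febcbeadc$ebghffhbe  e
   14  ffhbefebcbeadc$ebgh  h
   15  fhbefebcbeadc$ebghf  f
   16  ghffhbefebcbeadc$eb  b
   17  hbefebcbeadc$ebghff  f
   18  hffhbefebcbeadc$ebg  g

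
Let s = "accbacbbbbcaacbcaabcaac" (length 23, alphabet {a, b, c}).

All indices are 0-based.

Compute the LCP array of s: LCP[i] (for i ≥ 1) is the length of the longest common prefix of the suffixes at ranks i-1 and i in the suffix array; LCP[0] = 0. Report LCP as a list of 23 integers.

[0, 2, 3, 1, 1, 2, 3, 2, 0, 1, 3, 2, 1, 4, 5, 0, 1, 3, 4, 1, 2, 2, 1]

rank→(start, suffix):
  0 → (16, 'aabcaac')
  1 → (20, 'aac')
  2 → (11, 'aacbcaabcaac')
  3 → (17, 'abcaac')
  4 → (21, 'ac')
  5 → (4, 'acbbbbcaacbcaabcaac')
  6 → (12, 'acbcaabcaac')
  7 → (0, 'accbacbbbbcaacbcaabcaac')
  8 → (3, 'bacbbbbcaacbcaabcaac')
  9 → (6, 'bbbbcaacbcaabcaac')
  10 → (7, 'bbbcaacbcaabcaac')
  11 → (8, 'bbcaacbcaabcaac')
  12 → (14, 'bcaabcaac')
  13 → (18, 'bcaac')
  14 → (9, 'bcaacbcaabcaac')
  15 → (22, 'c')
  16 → (15, 'caabcaac')
  17 → (19, 'caac')
  18 → (10, 'caacbcaabcaac')
  19 → (2, 'cbacbbbbcaacbcaabcaac')
  20 → (5, 'cbbbbcaacbcaabcaac')
  21 → (13, 'cbcaabcaac')
  22 → (1, 'ccbacbbbbcaacbcaabcaac')

SA = [16, 20, 11, 17, 21, 4, 12, 0, 3, 6, 7, 8, 14, 18, 9, 22, 15, 19, 10, 2, 5, 13, 1]
rank  pair      lcp
   1  s[16:],s[20:]  2  'aa'
   2  s[20:],s[11:]  3  'aac'
   3  s[11:],s[17:]  1  'a'
   4  s[17:],s[21:]  1  'a'
   5  s[21:],s[4:]  2  'ac'
   6  s[4:],s[12:]  3  'acb'
   7  s[12:],s[0:]  2  'ac'
   8  s[0:],s[3:]  0  ''
   9  s[3:],s[6:]  1  'b'
  10  s[6:],s[7:]  3  'bbb'
  11  s[7:],s[8:]  2  'bb'
  12  s[8:],s[14:]  1  'b'
  13  s[14:],s[18:]  4  'bcaa'
  14  s[18:],s[9:]  5  'bcaac'
  15  s[9:],s[22:]  0  ''
  16  s[22:],s[15:]  1  'c'
  17  s[15:],s[19:]  3  'caa'
  18  s[19:],s[10:]  4  'caac'
  19  s[10:],s[2:]  1  'c'
  20  s[2:],s[5:]  2  'cb'
  21  s[5:],s[13:]  2  'cb'
  22  s[13:],s[1:]  1  'c'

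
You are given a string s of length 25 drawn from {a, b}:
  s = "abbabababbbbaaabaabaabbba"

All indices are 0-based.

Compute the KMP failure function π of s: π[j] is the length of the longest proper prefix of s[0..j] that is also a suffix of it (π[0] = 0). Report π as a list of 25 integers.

[0, 0, 0, 1, 2, 1, 2, 1, 2, 3, 0, 0, 1, 1, 1, 2, 1, 1, 2, 1, 1, 2, 3, 0, 1]

π[0] = 0
j=1 s[j]='b': π[1]=0 (border '')
j=2 s[j]='b': π[2]=0 (border '')
j=3 s[j]='a': π[3]=1 (border 'a')
j=4 s[j]='b': π[4]=2 (border 'ab')
j=5 s[j]='a': k: 2→0; π[5]=1 (border 'a')
j=6 s[j]='b': π[6]=2 (border 'ab')
j=7 s[j]='a': k: 2→0; π[7]=1 (border 'a')
j=8 s[j]='b': π[8]=2 (border 'ab')
j=9 s[j]='b': π[9]=3 (border 'abb')
j=10 s[j]='b': k: 3→0; π[10]=0 (border '')
j=11 s[j]='b': π[11]=0 (border '')
j=12 s[j]='a': π[12]=1 (border 'a')
j=13 s[j]='a': k: 1→0; π[13]=1 (border 'a')
j=14 s[j]='a': k: 1→0; π[14]=1 (border 'a')
j=15 s[j]='b': π[15]=2 (border 'ab')
j=16 s[j]='a': k: 2→0; π[16]=1 (border 'a')
j=17 s[j]='a': k: 1→0; π[17]=1 (border 'a')
j=18 s[j]='b': π[18]=2 (border 'ab')
j=19 s[j]='a': k: 2→0; π[19]=1 (border 'a')
j=20 s[j]='a': k: 1→0; π[20]=1 (border 'a')
j=21 s[j]='b': π[21]=2 (border 'ab')
j=22 s[j]='b': π[22]=3 (border 'abb')
j=23 s[j]='b': k: 3→0; π[23]=0 (border '')
j=24 s[j]='a': π[24]=1 (border 'a')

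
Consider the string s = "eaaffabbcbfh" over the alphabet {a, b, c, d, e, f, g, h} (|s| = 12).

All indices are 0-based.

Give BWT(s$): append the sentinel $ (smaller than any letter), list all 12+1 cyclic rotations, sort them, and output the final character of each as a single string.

rank  rotation       last
    0  $eaaffabbcbfh  h
    1  aaffabbcbfh$e  e
    2  abbcbfh$eaaff  f
    3  affabbcbfh$ea  a
    4  bbcbfh$eaaffa  a
    5  bcbfh$eaaffab  b
    6  bfh$eaaffabbc  c
    7  cbfh$eaaffabb  b
    8  eaaffabbcbfh$  $
    9  fabbcbfh$eaaf  f
   10  ffabbcbfh$eaa  a
   11  fh$eaaffabbcb  b
   12  h$eaaffabbcbf  f

hefaabcb$fabf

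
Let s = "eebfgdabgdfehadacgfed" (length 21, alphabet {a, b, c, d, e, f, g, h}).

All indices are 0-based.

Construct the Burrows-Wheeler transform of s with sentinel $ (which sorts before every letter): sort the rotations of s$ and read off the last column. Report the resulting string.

rank  rotation                last
    0  $eebfgdabgdfehadacgfed  d
    1  abgdfehadacgfed$eebfgd  d
    2  acgfed$eebfgdabgdfehad  d
    3  adacgfed$eebfgdabgdfeh  h
    4  bfgdabgdfehadacgfed$ee  e
    5  bgdfehadacgfed$eebfgda  a
    6  cgfed$eebfgdabgdfehada  a
    7  d$eebfgdabgdfehadacgfe  e
    8  dabgdfehadacgfed$eebfg  g
    9  dacgfed$eebfgdabgdfeha  a
   10  dfehadacgfed$eebfgdabg  g
   11  ebfgdabgdfehadacgfed$e  e
   12  ed$eebfgdabgdfehadacgf  f
   13  eebfgdabgdfehadacgfed$  $
   14  ehadacgfed$eebfgdabgdf  f
   15  fed$eebfgdabgdfehadacg  g
   16  fehadacgfed$eebfgdabgd  d
   17  fgdabgdfehadacgfed$eeb  b
   18  gdabgdfehadacgfed$eebf  f
   19  gdfehadacgfed$eebfgdab  b
   20  gfed$eebfgdabgdfehadac  c
   21  hadacgfed$eebfgdabgdfe  e

dddheaaegagef$fgdbfbce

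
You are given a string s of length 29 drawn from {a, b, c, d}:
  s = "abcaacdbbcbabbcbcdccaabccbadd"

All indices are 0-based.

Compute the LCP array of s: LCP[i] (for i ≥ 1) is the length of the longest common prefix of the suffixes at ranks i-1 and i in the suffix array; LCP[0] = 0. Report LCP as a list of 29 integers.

[0, 2, 1, 2, 3, 1, 1, 0, 2, 1, 4, 1, 2, 3, 2, 2, 0, 3, 1, 3, 2, 1, 2, 1, 2, 0, 1, 1, 1]

rank | idx | suffix
   0 |  20 | aabccbadd
   1 |   3 | aacdbbcbabbcbcdccaabccbadd
   2 |  11 | abbcbcdccaabccbadd
   3 |   0 | abcaacdbbcbabbcbcdccaabccbadd
   4 |  21 | abccbadd
   5 |   4 | acdbbcbabbcbcdccaabccbadd
   6 |  26 | add
   7 |  10 | babbcbcdccaabccbadd
   8 |  25 | badd
   9 |   7 | bbcbabbcbcdccaabccbadd
  10 |  12 | bbcbcdccaabccbadd
  11 |   1 | bcaacdbbcbabbcbcdccaabccbadd
  12 |   8 | bcbabbcbcdccaabccbadd
  13 |  13 | bcbcdccaabccbadd
  14 |  22 | bccbadd
  15 |  15 | bcdccaabccbadd
  16 |  19 | caabccbadd
  17 |   2 | caacdbbcbabbcbcdccaabccbadd
  18 |   9 | cbabbcbcdccaabccbadd
  19 |  24 | cbadd
  20 |  14 | cbcdccaabccbadd
  21 |  18 | ccaabccbadd
  22 |  23 | ccbadd
  23 |   5 | cdbbcbabbcbcdccaabccbadd
  24 |  16 | cdccaabccbadd
  25 |  28 | d
  26 |   6 | dbbcbabbcbcdccaabccbadd
  27 |  17 | dccaabccbadd
  28 |  27 | dd

SA = [20, 3, 11, 0, 21, 4, 26, 10, 25, 7, 12, 1, 8, 13, 22, 15, 19, 2, 9, 24, 14, 18, 23, 5, 16, 28, 6, 17, 27]
[i] adj suffixes → lcp
  [1] 20/3 → 2 ('aa')
  [2] 3/11 → 1 ('a')
  [3] 11/0 → 2 ('ab')
  [4] 0/21 → 3 ('abc')
  [5] 21/4 → 1 ('a')
  [6] 4/26 → 1 ('a')
  [7] 26/10 → 0 ('')
  [8] 10/25 → 2 ('ba')
  [9] 25/7 → 1 ('b')
  [10] 7/12 → 4 ('bbcb')
  [11] 12/1 → 1 ('b')
  [12] 1/8 → 2 ('bc')
  [13] 8/13 → 3 ('bcb')
  [14] 13/22 → 2 ('bc')
  [15] 22/15 → 2 ('bc')
  [16] 15/19 → 0 ('')
  [17] 19/2 → 3 ('caa')
  [18] 2/9 → 1 ('c')
  [19] 9/24 → 3 ('cba')
  [20] 24/14 → 2 ('cb')
  [21] 14/18 → 1 ('c')
  [22] 18/23 → 2 ('cc')
  [23] 23/5 → 1 ('c')
  [24] 5/16 → 2 ('cd')
  [25] 16/28 → 0 ('')
  [26] 28/6 → 1 ('d')
  [27] 6/17 → 1 ('d')
  [28] 17/27 → 1 ('d')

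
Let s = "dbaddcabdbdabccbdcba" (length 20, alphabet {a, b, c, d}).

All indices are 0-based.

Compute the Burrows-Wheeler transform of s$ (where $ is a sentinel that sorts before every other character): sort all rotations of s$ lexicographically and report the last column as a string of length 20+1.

abdcbcdadacddcbb$bdba

rank  rotation               last
    0  $dbaddcabdbdabccbdcba  a
    1  a$dbaddcabdbdabccbdcb  b
    2  abccbdcba$dbaddcabdbd  d
    3  abdbdabccbdcba$dbaddc  c
    4  addcabdbdabccbdcba$db  b
    5  ba$dbaddcabdbdabccbdc  c
    6  baddcabdbdabccbdcba$d  d
    7  bccbdcba$dbaddcabdbda  a
    8  bdabccbdcba$dbaddcabd  d
    9  bdbdabccbdcba$dbaddca  a
   10  bdcba$dbaddcabdbdabcc  c
   11  cabdbdabccbdcba$dbadd  d
   12  cba$dbaddcabdbdabccbd  d
   13  cbdcba$dbaddcabdbdabc  c
   14  ccbdcba$dbaddcabdbdab  b
   15  dabccbdcba$dbaddcabdb  b
   16  dbaddcabdbdabccbdcba$  $
   17  dbdabccbdcba$dbaddcab  b
   18  dcabdbdabccbdcba$dbad  d
   19  dcba$dbaddcabdbdabccb  b
   20  ddcabdbdabccbdcba$dba  a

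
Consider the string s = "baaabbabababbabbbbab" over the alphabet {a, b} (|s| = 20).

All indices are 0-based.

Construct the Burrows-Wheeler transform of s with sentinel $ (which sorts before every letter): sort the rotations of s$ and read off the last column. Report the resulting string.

rank  rotation               last
    0  $baaabbabababbabbbbab  b
    1  aaabbabababbabbbbab$b  b
    2  aabbabababbabbbbab$ba  a
    3  ab$baaabbabababbabbbb  b
    4  abababbabbbbab$baaabb  b
    5  ababbabbbbab$baaabbab  b
    6  abbabababbabbbbab$baa  a
    7  abbabbbbab$baaabbabab  b
    8  abbbbab$baaabbabababb  b
    9  b$baaabbabababbabbbba  a
   10  baaabbabababbabbbbab$  $
   11  bab$baaabbabababbabbb  b
   12  babababbabbbbab$baaab  b
   13  bababbabbbbab$baaabba  a
   14  babbabbbbab$baaabbaba  a
   15  babbbbab$baaabbababab  b
   16  bbab$baaabbabababbabb  b
   17  bbabababbabbbbab$baaa  a
   18  bbabbbbab$baaabbababa  a
   19  bbbab$baaabbabababbab  b
   20  bbbbab$baaabbabababba  a

bbabbbabba$bbaabbaaba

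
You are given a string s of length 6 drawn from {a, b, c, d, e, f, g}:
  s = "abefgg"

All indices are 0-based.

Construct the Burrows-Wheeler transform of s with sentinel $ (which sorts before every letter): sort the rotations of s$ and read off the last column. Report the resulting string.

rank  rotation last
    0  $abefgg  g
    1  abefgg$  $
    2  befgg$a  a
    3  efgg$ab  b
    4  fgg$abe  e
    5  g$abefg  g
    6  gg$abef  f

g$abegf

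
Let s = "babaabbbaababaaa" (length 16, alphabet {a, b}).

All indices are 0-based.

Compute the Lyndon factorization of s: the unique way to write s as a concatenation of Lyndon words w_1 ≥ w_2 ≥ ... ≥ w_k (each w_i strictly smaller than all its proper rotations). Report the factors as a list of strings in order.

emit factor 1: 'b' (i=0, period=1)
emit factor 2: 'ab' (i=1, period=2)
emit factor 3: 'aabbb' (i=3, period=5)
emit factor 4: 'aabab' (i=8, period=5)
emit factor 5: 'a' (i=13, period=1)
emit factor 6: 'a' (i=14, period=1)
emit factor 7: 'a' (i=15, period=1)

["b", "ab", "aabbb", "aabab", "a", "a", "a"]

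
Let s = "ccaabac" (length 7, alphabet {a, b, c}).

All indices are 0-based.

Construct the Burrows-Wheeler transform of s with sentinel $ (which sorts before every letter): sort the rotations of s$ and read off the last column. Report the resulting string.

rank  rotation  last
    0  $ccaabac  c
    1  aabac$cc  c
    2  abac$cca  a
    3  ac$ccaab  b
    4  bac$ccaa  a
    5  c$ccaaba  a
    6  caabac$c  c
    7  ccaabac$  $

ccabaac$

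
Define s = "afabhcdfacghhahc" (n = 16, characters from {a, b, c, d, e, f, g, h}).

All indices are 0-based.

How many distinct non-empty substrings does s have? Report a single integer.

rank | idx | suffix
   0 |   2 | abhcdfacghhahc
   1 |   8 | acghhahc
   2 |   0 | afabhcdfacghhahc
   3 |  13 | ahc
   4 |   3 | bhcdfacghhahc
   5 |  15 | c
   6 |   5 | cdfacghhahc
   7 |   9 | cghhahc
   8 |   6 | dfacghhahc
   9 |   1 | fabhcdfacghhahc
  10 |   7 | facghhahc
  11 |  10 | ghhahc
  12 |  12 | hahc
  13 |  14 | hc
  14 |   4 | hcdfacghhahc
  15 |  11 | hhahc

SA = [2, 8, 0, 13, 3, 15, 5, 9, 6, 1, 7, 10, 12, 14, 4, 11]
[i] adj suffixes → lcp
  [1] 2/8 → 1 ('a')
  [2] 8/0 → 1 ('a')
  [3] 0/13 → 1 ('a')
  [4] 13/3 → 0 ('')
  [5] 3/15 → 0 ('')
  [6] 15/5 → 1 ('c')
  [7] 5/9 → 1 ('c')
  [8] 9/6 → 0 ('')
  [9] 6/1 → 0 ('')
  [10] 1/7 → 2 ('fa')
  [11] 7/10 → 0 ('')
  [12] 10/12 → 0 ('')
  [13] 12/14 → 1 ('h')
  [14] 14/4 → 2 ('hc')
  [15] 4/11 → 1 ('h')

n(n+1)/2 = 16·17/2 = 136
Σ LCP = 0 + 1 + 1 + 1 + 0 + 0 + 1 + 1 + 0 + 0 + 2 + 0 + 0 + 1 + 2 + 1 = 11
distinct = 136 − 11 = 125

125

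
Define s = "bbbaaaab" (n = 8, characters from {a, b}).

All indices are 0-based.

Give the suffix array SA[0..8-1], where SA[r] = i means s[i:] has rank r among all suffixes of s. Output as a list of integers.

rank→(start, suffix):
  0 → (3, 'aaaab')
  1 → (4, 'aaab')
  2 → (5, 'aab')
  3 → (6, 'ab')
  4 → (7, 'b')
  5 → (2, 'baaaab')
  6 → (1, 'bbaaaab')
  7 → (0, 'bbbaaaab')

[3, 4, 5, 6, 7, 2, 1, 0]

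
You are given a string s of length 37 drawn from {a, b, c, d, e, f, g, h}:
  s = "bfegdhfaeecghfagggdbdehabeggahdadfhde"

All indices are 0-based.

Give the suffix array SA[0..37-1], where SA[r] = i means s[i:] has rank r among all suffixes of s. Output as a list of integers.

rank | idx | suffix
   0 |  23 | abeggahdadfhde
   1 |  31 | adfhde
   2 |   7 | aeecghfagggdbdehabeggahdadfhde
   3 |  14 | agggdbdehabeggahdadfhde
   4 |  28 | ahdadfhde
   5 |  19 | bdehabeggahdadfhde
   6 |  24 | beggahdadfhde
   7 |   0 | bfegdhfaeecghfagggdbdehabeggahdadfhde
   8 |  10 | cghfagggdbdehabeggahdadfhde
   9 |  30 | dadfhde
  10 |  18 | dbdehabeggahdadfhde
  11 |  35 | de
  12 |  20 | dehabeggahdadfhde
  13 |  32 | dfhde
  14 |   4 | dhfaeecghfagggdbdehabeggahdadfhde
  15 |  36 | e
  16 |   9 | ecghfagggdbdehabeggahdadfhde
  17 |   8 | eecghfagggdbdehabeggahdadfhde
  18 |   2 | egdhfaeecghfagggdbdehabeggahdadfhde
  19 |  25 | eggahdadfhde
  20 |  21 | ehabeggahdadfhde
  21 |   6 | faeecghfagggdbdehabeggahdadfhde
  22 |  13 | fagggdbdehabeggahdadfhde
  23 |   1 | fegdhfaeecghfagggdbdehabeggahdadfhde
  24 |  33 | fhde
  25 |  27 | gahdadfhde
  26 |  17 | gdbdehabeggahdadfhde
  27 |   3 | gdhfaeecghfagggdbdehabeggahdadfhde
  28 |  26 | ggahdadfhde
  29 |  16 | ggdbdehabeggahdadfhde
  30 |  15 | gggdbdehabeggahdadfhde
  31 |  11 | ghfagggdbdehabeggahdadfhde
  32 |  22 | habeggahdadfhde
  33 |  29 | hdadfhde
  34 |  34 | hde
  35 |   5 | hfaeecghfagggdbdehabeggahdadfhde
  36 |  12 | hfagggdbdehabeggahdadfhde

[23, 31, 7, 14, 28, 19, 24, 0, 10, 30, 18, 35, 20, 32, 4, 36, 9, 8, 2, 25, 21, 6, 13, 1, 33, 27, 17, 3, 26, 16, 15, 11, 22, 29, 34, 5, 12]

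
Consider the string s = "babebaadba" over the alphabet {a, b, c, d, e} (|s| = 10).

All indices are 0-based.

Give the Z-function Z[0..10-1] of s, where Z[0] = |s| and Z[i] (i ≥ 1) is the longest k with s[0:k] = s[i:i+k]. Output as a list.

Z[0]=10
i=1: outside box; Z[1]=0
i=2: outside box; Z[2]=1 extend→box=[2,3)
i=3: outside box; Z[3]=0
i=4: outside box; Z[4]=2 extend→box=[4,6)
i=5: min(r-i=1, Z[1]=0)=0; Z[5]=0
i=6: outside box; Z[6]=0
i=7: outside box; Z[7]=0
i=8: outside box; Z[8]=2 extend→box=[8,10)
i=9: min(r-i=1, Z[1]=0)=0; Z[9]=0

[10, 0, 1, 0, 2, 0, 0, 0, 2, 0]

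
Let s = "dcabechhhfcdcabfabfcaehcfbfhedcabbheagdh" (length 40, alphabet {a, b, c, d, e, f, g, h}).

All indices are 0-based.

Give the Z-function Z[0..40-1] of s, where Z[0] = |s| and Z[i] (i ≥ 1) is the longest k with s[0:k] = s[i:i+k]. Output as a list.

[40, 0, 0, 0, 0, 0, 0, 0, 0, 0, 0, 4, 0, 0, 0, 0, 0, 0, 0, 0, 0, 0, 0, 0, 0, 0, 0, 0, 0, 4, 0, 0, 0, 0, 0, 0, 0, 0, 1, 0]

Z[0]=40
i=1: fresh scan; Z[1]=0
i=2: fresh scan; Z[2]=0
i=3: fresh scan; Z[3]=0
i=4: fresh scan; Z[4]=0
i=5: fresh scan; Z[5]=0
i=6: fresh scan; Z[6]=0
i=7: fresh scan; Z[7]=0
i=8: fresh scan; Z[8]=0
i=9: fresh scan; Z[9]=0
i=10: fresh scan; Z[10]=0
i=11: fresh scan; Z[11]=4 extend→box=[11,15)
i=12: min(r-i=3, Z[1]=0)=0; Z[12]=0
i=13: min(r-i=2, Z[2]=0)=0; Z[13]=0
i=14: min(r-i=1, Z[3]=0)=0; Z[14]=0
i=15: fresh scan; Z[15]=0
i=16: fresh scan; Z[16]=0
i=17: fresh scan; Z[17]=0
i=18: fresh scan; Z[18]=0
i=19: fresh scan; Z[19]=0
i=20: fresh scan; Z[20]=0
i=21: fresh scan; Z[21]=0
i=22: fresh scan; Z[22]=0
i=23: fresh scan; Z[23]=0
i=24: fresh scan; Z[24]=0
i=25: fresh scan; Z[25]=0
i=26: fresh scan; Z[26]=0
i=27: fresh scan; Z[27]=0
i=28: fresh scan; Z[28]=0
i=29: fresh scan; Z[29]=4 extend→box=[29,33)
i=30: min(r-i=3, Z[1]=0)=0; Z[30]=0
i=31: min(r-i=2, Z[2]=0)=0; Z[31]=0
i=32: min(r-i=1, Z[3]=0)=0; Z[32]=0
i=33: fresh scan; Z[33]=0
i=34: fresh scan; Z[34]=0
i=35: fresh scan; Z[35]=0
i=36: fresh scan; Z[36]=0
i=37: fresh scan; Z[37]=0
i=38: fresh scan; Z[38]=1 extend→box=[38,39)
i=39: fresh scan; Z[39]=0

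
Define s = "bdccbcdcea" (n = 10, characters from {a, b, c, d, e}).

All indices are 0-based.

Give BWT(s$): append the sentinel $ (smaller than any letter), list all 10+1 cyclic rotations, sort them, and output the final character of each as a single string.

aec$cdbdbcc

rank  rotation     last
    0  $bdccbcdcea  a
    1  a$bdccbcdce  e
    2  bcdcea$bdcc  c
    3  bdccbcdcea$  $
    4  cbcdcea$bdc  c
    5  ccbcdcea$bd  d
    6  cdcea$bdccb  b
    7  cea$bdccbcd  d
    8  dccbcdcea$b  b
    9  dcea$bdccbc  c
   10  ea$bdccbcdc  c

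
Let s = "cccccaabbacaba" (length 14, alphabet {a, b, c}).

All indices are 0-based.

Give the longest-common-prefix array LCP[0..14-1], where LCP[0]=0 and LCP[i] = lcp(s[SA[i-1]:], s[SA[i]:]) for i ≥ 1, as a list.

rank | idx | suffix
   0 |  13 | a
   1 |   5 | aabbacaba
   2 |  11 | aba
   3 |   6 | abbacaba
   4 |   9 | acaba
   5 |  12 | ba
   6 |   8 | bacaba
   7 |   7 | bbacaba
   8 |   4 | caabbacaba
   9 |  10 | caba
  10 |   3 | ccaabbacaba
  11 |   2 | cccaabbacaba
  12 |   1 | ccccaabbacaba
  13 |   0 | cccccaabbacaba

SA = [13, 5, 11, 6, 9, 12, 8, 7, 4, 10, 3, 2, 1, 0]
[i] adj suffixes → lcp
  [1] 13/5 → 1 ('a')
  [2] 5/11 → 1 ('a')
  [3] 11/6 → 2 ('ab')
  [4] 6/9 → 1 ('a')
  [5] 9/12 → 0 ('')
  [6] 12/8 → 2 ('ba')
  [7] 8/7 → 1 ('b')
  [8] 7/4 → 0 ('')
  [9] 4/10 → 2 ('ca')
  [10] 10/3 → 1 ('c')
  [11] 3/2 → 2 ('cc')
  [12] 2/1 → 3 ('ccc')
  [13] 1/0 → 4 ('cccc')

[0, 1, 1, 2, 1, 0, 2, 1, 0, 2, 1, 2, 3, 4]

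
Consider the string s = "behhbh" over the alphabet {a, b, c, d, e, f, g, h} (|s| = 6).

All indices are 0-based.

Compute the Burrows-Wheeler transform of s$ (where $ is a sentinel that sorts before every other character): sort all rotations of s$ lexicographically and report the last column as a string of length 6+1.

rank  rotation last
    0  $behhbh  h
    1  behhbh$  $
    2  bh$behh  h
    3  ehhbh$b  b
    4  h$behhb  b
    5  hbh$beh  h
    6  hhbh$be  e

h$hbbhe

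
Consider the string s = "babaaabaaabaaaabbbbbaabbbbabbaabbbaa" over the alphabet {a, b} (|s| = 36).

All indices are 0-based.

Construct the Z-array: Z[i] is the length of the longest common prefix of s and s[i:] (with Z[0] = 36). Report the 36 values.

Z[0]=36
i=1: i≥r, start 0; Z[1]=0
i=2: i≥r, start 0; Z[2]=2 extend→box=[2,4)
i=3: min(r-i=1, Z[1]=0)=0; Z[3]=0
i=4: i≥r, start 0; Z[4]=0
i=5: i≥r, start 0; Z[5]=0
i=6: i≥r, start 0; Z[6]=2 extend→box=[6,8)
i=7: min(r-i=1, Z[1]=0)=0; Z[7]=0
i=8: i≥r, start 0; Z[8]=0
i=9: i≥r, start 0; Z[9]=0
i=10: i≥r, start 0; Z[10]=2 extend→box=[10,12)
i=11: min(r-i=1, Z[1]=0)=0; Z[11]=0
i=12: i≥r, start 0; Z[12]=0
i=13: i≥r, start 0; Z[13]=0
i=14: i≥r, start 0; Z[14]=0
i=15: i≥r, start 0; Z[15]=1 extend→box=[15,16)
i=16: i≥r, start 0; Z[16]=1 extend→box=[16,17)
i=17: i≥r, start 0; Z[17]=1 extend→box=[17,18)
i=18: i≥r, start 0; Z[18]=1 extend→box=[18,19)
i=19: i≥r, start 0; Z[19]=2 extend→box=[19,21)
i=20: min(r-i=1, Z[1]=0)=0; Z[20]=0
i=21: i≥r, start 0; Z[21]=0
i=22: i≥r, start 0; Z[22]=1 extend→box=[22,23)
i=23: i≥r, start 0; Z[23]=1 extend→box=[23,24)
i=24: i≥r, start 0; Z[24]=1 extend→box=[24,25)
i=25: i≥r, start 0; Z[25]=3 extend→box=[25,28)
i=26: min(r-i=2, Z[1]=0)=0; Z[26]=0
i=27: min(r-i=1, Z[2]=2)=1; Z[27]=1
i=28: i≥r, start 0; Z[28]=2 extend→box=[28,30)
i=29: min(r-i=1, Z[1]=0)=0; Z[29]=0
i=30: i≥r, start 0; Z[30]=0
i=31: i≥r, start 0; Z[31]=1 extend→box=[31,32)
i=32: i≥r, start 0; Z[32]=1 extend→box=[32,33)
i=33: i≥r, start 0; Z[33]=2 extend→box=[33,35)
i=34: min(r-i=1, Z[1]=0)=0; Z[34]=0
i=35: i≥r, start 0; Z[35]=0

[36, 0, 2, 0, 0, 0, 2, 0, 0, 0, 2, 0, 0, 0, 0, 1, 1, 1, 1, 2, 0, 0, 1, 1, 1, 3, 0, 1, 2, 0, 0, 1, 1, 2, 0, 0]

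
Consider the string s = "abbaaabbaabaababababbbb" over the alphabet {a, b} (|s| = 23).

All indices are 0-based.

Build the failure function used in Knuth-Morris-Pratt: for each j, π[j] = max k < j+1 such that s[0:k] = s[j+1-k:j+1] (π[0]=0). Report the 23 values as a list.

π[0] = 0
j=1 s[j]='b': π[1]=0 (border '')
j=2 s[j]='b': π[2]=0 (border '')
j=3 s[j]='a': π[3]=1 (border 'a')
j=4 s[j]='a': k: 1→0; π[4]=1 (border 'a')
j=5 s[j]='a': k: 1→0; π[5]=1 (border 'a')
j=6 s[j]='b': π[6]=2 (border 'ab')
j=7 s[j]='b': π[7]=3 (border 'abb')
j=8 s[j]='a': π[8]=4 (border 'abba')
j=9 s[j]='a': π[9]=5 (border 'abbaa')
j=10 s[j]='b': k: 5→1; π[10]=2 (border 'ab')
j=11 s[j]='a': k: 2→0; π[11]=1 (border 'a')
j=12 s[j]='a': k: 1→0; π[12]=1 (border 'a')
j=13 s[j]='b': π[13]=2 (border 'ab')
j=14 s[j]='a': k: 2→0; π[14]=1 (border 'a')
j=15 s[j]='b': π[15]=2 (border 'ab')
j=16 s[j]='a': k: 2→0; π[16]=1 (border 'a')
j=17 s[j]='b': π[17]=2 (border 'ab')
j=18 s[j]='a': k: 2→0; π[18]=1 (border 'a')
j=19 s[j]='b': π[19]=2 (border 'ab')
j=20 s[j]='b': π[20]=3 (border 'abb')
j=21 s[j]='b': k: 3→0; π[21]=0 (border '')
j=22 s[j]='b': π[22]=0 (border '')

[0, 0, 0, 1, 1, 1, 2, 3, 4, 5, 2, 1, 1, 2, 1, 2, 1, 2, 1, 2, 3, 0, 0]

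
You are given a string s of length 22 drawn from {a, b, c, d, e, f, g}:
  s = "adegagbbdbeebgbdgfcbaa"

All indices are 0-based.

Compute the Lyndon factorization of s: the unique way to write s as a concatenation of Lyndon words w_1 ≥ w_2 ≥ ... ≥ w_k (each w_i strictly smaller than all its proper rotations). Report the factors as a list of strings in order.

emit factor 1: 'adegagbbdbeebgbdgfcb' (i=0, period=20)
emit factor 2: 'a' (i=20, period=1)
emit factor 3: 'a' (i=21, period=1)

["adegagbbdbeebgbdgfcb", "a", "a"]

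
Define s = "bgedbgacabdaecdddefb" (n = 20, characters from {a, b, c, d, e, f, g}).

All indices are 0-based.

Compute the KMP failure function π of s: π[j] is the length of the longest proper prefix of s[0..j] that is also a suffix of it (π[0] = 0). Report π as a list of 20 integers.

π[0] = 0
j=1 s[j]='g': π[1]=0 (border '')
j=2 s[j]='e': π[2]=0 (border '')
j=3 s[j]='d': π[3]=0 (border '')
j=4 s[j]='b': π[4]=1 (border 'b')
j=5 s[j]='g': π[5]=2 (border 'bg')
j=6 s[j]='a': k: 2→0; π[6]=0 (border '')
j=7 s[j]='c': π[7]=0 (border '')
j=8 s[j]='a': π[8]=0 (border '')
j=9 s[j]='b': π[9]=1 (border 'b')
j=10 s[j]='d': k: 1→0; π[10]=0 (border '')
j=11 s[j]='a': π[11]=0 (border '')
j=12 s[j]='e': π[12]=0 (border '')
j=13 s[j]='c': π[13]=0 (border '')
j=14 s[j]='d': π[14]=0 (border '')
j=15 s[j]='d': π[15]=0 (border '')
j=16 s[j]='d': π[16]=0 (border '')
j=17 s[j]='e': π[17]=0 (border '')
j=18 s[j]='f': π[18]=0 (border '')
j=19 s[j]='b': π[19]=1 (border 'b')

[0, 0, 0, 0, 1, 2, 0, 0, 0, 1, 0, 0, 0, 0, 0, 0, 0, 0, 0, 1]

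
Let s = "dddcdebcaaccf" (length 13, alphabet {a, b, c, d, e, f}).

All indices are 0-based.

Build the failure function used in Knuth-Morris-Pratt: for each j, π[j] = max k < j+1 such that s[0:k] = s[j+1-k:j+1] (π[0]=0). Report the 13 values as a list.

π[0] = 0
j=1 s[j]='d': π[1]=1 (border 'd')
j=2 s[j]='d': π[2]=2 (border 'dd')
j=3 s[j]='c': k: 2→1→0; π[3]=0 (border '')
j=4 s[j]='d': π[4]=1 (border 'd')
j=5 s[j]='e': k: 1→0; π[5]=0 (border '')
j=6 s[j]='b': π[6]=0 (border '')
j=7 s[j]='c': π[7]=0 (border '')
j=8 s[j]='a': π[8]=0 (border '')
j=9 s[j]='a': π[9]=0 (border '')
j=10 s[j]='c': π[10]=0 (border '')
j=11 s[j]='c': π[11]=0 (border '')
j=12 s[j]='f': π[12]=0 (border '')

[0, 1, 2, 0, 1, 0, 0, 0, 0, 0, 0, 0, 0]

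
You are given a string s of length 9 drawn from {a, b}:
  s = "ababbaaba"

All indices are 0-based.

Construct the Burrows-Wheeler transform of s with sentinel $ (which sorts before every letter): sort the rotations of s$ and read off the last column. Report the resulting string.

rank  rotation    last
    0  $ababbaaba  a
    1  a$ababbaab  b
    2  aaba$ababb  b
    3  aba$ababba  a
    4  ababbaaba$  $
    5  abbaaba$ab  b
    6  ba$ababbaa  a
    7  baaba$abab  b
    8  babbaaba$a  a
    9  bbaaba$aba  a

abba$babaa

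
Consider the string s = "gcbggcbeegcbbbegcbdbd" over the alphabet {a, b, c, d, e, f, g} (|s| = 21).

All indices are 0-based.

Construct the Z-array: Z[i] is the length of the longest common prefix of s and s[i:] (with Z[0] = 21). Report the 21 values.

Z[0]=21
i=1: fresh scan; Z[1]=0
i=2: fresh scan; Z[2]=0
i=3: fresh scan; Z[3]=1 extend→box=[3,4)
i=4: fresh scan; Z[4]=3 extend→box=[4,7)
i=5: min(r-i=2, Z[1]=0)=0; Z[5]=0
i=6: min(r-i=1, Z[2]=0)=0; Z[6]=0
i=7: fresh scan; Z[7]=0
i=8: fresh scan; Z[8]=0
i=9: fresh scan; Z[9]=3 extend→box=[9,12)
i=10: min(r-i=2, Z[1]=0)=0; Z[10]=0
i=11: min(r-i=1, Z[2]=0)=0; Z[11]=0
i=12: fresh scan; Z[12]=0
i=13: fresh scan; Z[13]=0
i=14: fresh scan; Z[14]=0
i=15: fresh scan; Z[15]=3 extend→box=[15,18)
i=16: min(r-i=2, Z[1]=0)=0; Z[16]=0
i=17: min(r-i=1, Z[2]=0)=0; Z[17]=0
i=18: fresh scan; Z[18]=0
i=19: fresh scan; Z[19]=0
i=20: fresh scan; Z[20]=0

[21, 0, 0, 1, 3, 0, 0, 0, 0, 3, 0, 0, 0, 0, 0, 3, 0, 0, 0, 0, 0]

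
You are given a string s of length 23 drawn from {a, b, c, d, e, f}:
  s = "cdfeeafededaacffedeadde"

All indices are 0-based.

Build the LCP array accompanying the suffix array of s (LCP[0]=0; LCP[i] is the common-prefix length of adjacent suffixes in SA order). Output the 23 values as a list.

sorted suffixes:
  #0 SA[0]=11  'aacffedeadde'
  #1 SA[1]=12  'acffedeadde'
  #2 SA[2]=19  'adde'
  #3 SA[3]=5  'afededaacffedeadde'
  #4 SA[4]=0  'cdfeeafededaacffedeadde'
  #5 SA[5]=13  'cffedeadde'
  #6 SA[6]=10  'daacffedeadde'
  #7 SA[7]=20  'dde'
  #8 SA[8]=21  'de'
  #9 SA[9]=17  'deadde'
  #10 SA[10]=8  'dedaacffedeadde'
  #11 SA[11]=1  'dfeeafededaacffedeadde'
  #12 SA[12]=22  'e'
  #13 SA[13]=18  'eadde'
  #14 SA[14]=4  'eafededaacffedeadde'
  #15 SA[15]=9  'edaacffedeadde'
  #16 SA[16]=16  'edeadde'
  #17 SA[17]=7  'ededaacffedeadde'
  #18 SA[18]=3  'eeafededaacffedeadde'
  #19 SA[19]=15  'fedeadde'
  #20 SA[20]=6  'fededaacffedeadde'
  #21 SA[21]=2  'feeafededaacffedeadde'
  #22 SA[22]=14  'ffedeadde'

SA = [11, 12, 19, 5, 0, 13, 10, 20, 21, 17, 8, 1, 22, 18, 4, 9, 16, 7, 3, 15, 6, 2, 14]
[i] adj suffixes → lcp
  [1] 11/12 → 1 ('a')
  [2] 12/19 → 1 ('a')
  [3] 19/5 → 1 ('a')
  [4] 5/0 → 0 ('')
  [5] 0/13 → 1 ('c')
  [6] 13/10 → 0 ('')
  [7] 10/20 → 1 ('d')
  [8] 20/21 → 1 ('d')
  [9] 21/17 → 2 ('de')
  [10] 17/8 → 2 ('de')
  [11] 8/1 → 1 ('d')
  [12] 1/22 → 0 ('')
  [13] 22/18 → 1 ('e')
  [14] 18/4 → 2 ('ea')
  [15] 4/9 → 1 ('e')
  [16] 9/16 → 2 ('ed')
  [17] 16/7 → 3 ('ede')
  [18] 7/3 → 1 ('e')
  [19] 3/15 → 0 ('')
  [20] 15/6 → 4 ('fede')
  [21] 6/2 → 2 ('fe')
  [22] 2/14 → 1 ('f')

[0, 1, 1, 1, 0, 1, 0, 1, 1, 2, 2, 1, 0, 1, 2, 1, 2, 3, 1, 0, 4, 2, 1]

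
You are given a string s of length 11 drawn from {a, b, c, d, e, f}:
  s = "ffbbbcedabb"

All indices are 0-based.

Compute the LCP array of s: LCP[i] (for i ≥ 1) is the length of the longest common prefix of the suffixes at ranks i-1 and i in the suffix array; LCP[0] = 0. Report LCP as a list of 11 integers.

[0, 0, 1, 2, 2, 1, 0, 0, 0, 0, 1]

rank→(start, suffix):
  0 → (8, 'abb')
  1 → (10, 'b')
  2 → (9, 'bb')
  3 → (2, 'bbbcedabb')
  4 → (3, 'bbcedabb')
  5 → (4, 'bcedabb')
  6 → (5, 'cedabb')
  7 → (7, 'dabb')
  8 → (6, 'edabb')
  9 → (1, 'fbbbcedabb')
  10 → (0, 'ffbbbcedabb')

SA = [8, 10, 9, 2, 3, 4, 5, 7, 6, 1, 0]
rank  pair      lcp
   1  s[8:],s[10:]  0  ''
   2  s[10:],s[9:]  1  'b'
   3  s[9:],s[2:]  2  'bb'
   4  s[2:],s[3:]  2  'bb'
   5  s[3:],s[4:]  1  'b'
   6  s[4:],s[5:]  0  ''
   7  s[5:],s[7:]  0  ''
   8  s[7:],s[6:]  0  ''
   9  s[6:],s[1:]  0  ''
  10  s[1:],s[0:]  1  'f'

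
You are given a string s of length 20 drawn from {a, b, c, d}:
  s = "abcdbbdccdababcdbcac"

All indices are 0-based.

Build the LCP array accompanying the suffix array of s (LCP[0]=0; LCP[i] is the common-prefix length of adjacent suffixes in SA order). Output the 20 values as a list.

rank | idx | suffix
   0 |  10 | ababcdbcac
   1 |   0 | abcdbbdccdababcdbcac
   2 |  12 | abcdbcac
   3 |  18 | ac
   4 |  11 | babcdbcac
   5 |   4 | bbdccdababcdbcac
   6 |  16 | bcac
   7 |   1 | bcdbbdccdababcdbcac
   8 |  13 | bcdbcac
   9 |   5 | bdccdababcdbcac
  10 |  19 | c
  11 |  17 | cac
  12 |   7 | ccdababcdbcac
  13 |   8 | cdababcdbcac
  14 |   2 | cdbbdccdababcdbcac
  15 |  14 | cdbcac
  16 |   9 | dababcdbcac
  17 |   3 | dbbdccdababcdbcac
  18 |  15 | dbcac
  19 |   6 | dccdababcdbcac

SA = [10, 0, 12, 18, 11, 4, 16, 1, 13, 5, 19, 17, 7, 8, 2, 14, 9, 3, 15, 6]
rank  pair      lcp
   1  s[10:],s[0:]  2  'ab'
   2  s[0:],s[12:]  5  'abcdb'
   3  s[12:],s[18:]  1  'a'
   4  s[18:],s[11:]  0  ''
   5  s[11:],s[4:]  1  'b'
   6  s[4:],s[16:]  1  'b'
   7  s[16:],s[1:]  2  'bc'
   8  s[1:],s[13:]  4  'bcdb'
   9  s[13:],s[5:]  1  'b'
  10  s[5:],s[19:]  0  ''
  11  s[19:],s[17:]  1  'c'
  12  s[17:],s[7:]  1  'c'
  13  s[7:],s[8:]  1  'c'
  14  s[8:],s[2:]  2  'cd'
  15  s[2:],s[14:]  3  'cdb'
  16  s[14:],s[9:]  0  ''
  17  s[9:],s[3:]  1  'd'
  18  s[3:],s[15:]  2  'db'
  19  s[15:],s[6:]  1  'd'

[0, 2, 5, 1, 0, 1, 1, 2, 4, 1, 0, 1, 1, 1, 2, 3, 0, 1, 2, 1]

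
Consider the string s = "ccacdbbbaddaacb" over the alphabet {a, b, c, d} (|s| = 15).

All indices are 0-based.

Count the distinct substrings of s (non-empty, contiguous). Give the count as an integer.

rank | idx | suffix
   0 |  11 | aacb
   1 |  12 | acb
   2 |   2 | acdbbbaddaacb
   3 |   8 | addaacb
   4 |  14 | b
   5 |   7 | baddaacb
   6 |   6 | bbaddaacb
   7 |   5 | bbbaddaacb
   8 |   1 | cacdbbbaddaacb
   9 |  13 | cb
  10 |   0 | ccacdbbbaddaacb
  11 |   3 | cdbbbaddaacb
  12 |  10 | daacb
  13 |   4 | dbbbaddaacb
  14 |   9 | ddaacb

SA = [11, 12, 2, 8, 14, 7, 6, 5, 1, 13, 0, 3, 10, 4, 9]
[i] adj suffixes → lcp
  [1] 11/12 → 1 ('a')
  [2] 12/2 → 2 ('ac')
  [3] 2/8 → 1 ('a')
  [4] 8/14 → 0 ('')
  [5] 14/7 → 1 ('b')
  [6] 7/6 → 1 ('b')
  [7] 6/5 → 2 ('bb')
  [8] 5/1 → 0 ('')
  [9] 1/13 → 1 ('c')
  [10] 13/0 → 1 ('c')
  [11] 0/3 → 1 ('c')
  [12] 3/10 → 0 ('')
  [13] 10/4 → 1 ('d')
  [14] 4/9 → 1 ('d')

n(n+1)/2 = 15·16/2 = 120
Σ LCP = 0 + 1 + 2 + 1 + 0 + 1 + 1 + 2 + 0 + 1 + 1 + 1 + 0 + 1 + 1 = 13
distinct = 120 − 13 = 107

107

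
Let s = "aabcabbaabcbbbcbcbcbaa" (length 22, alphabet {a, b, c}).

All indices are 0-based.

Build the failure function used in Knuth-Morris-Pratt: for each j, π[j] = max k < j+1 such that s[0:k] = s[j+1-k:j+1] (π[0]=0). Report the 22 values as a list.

[0, 1, 0, 0, 1, 0, 0, 1, 2, 3, 4, 0, 0, 0, 0, 0, 0, 0, 0, 0, 1, 2]

π[0] = 0
j=1 s[j]='a': π[1]=1 (border 'a')
j=2 s[j]='b': k: 1→0; π[2]=0 (border '')
j=3 s[j]='c': π[3]=0 (border '')
j=4 s[j]='a': π[4]=1 (border 'a')
j=5 s[j]='b': k: 1→0; π[5]=0 (border '')
j=6 s[j]='b': π[6]=0 (border '')
j=7 s[j]='a': π[7]=1 (border 'a')
j=8 s[j]='a': π[8]=2 (border 'aa')
j=9 s[j]='b': π[9]=3 (border 'aab')
j=10 s[j]='c': π[10]=4 (border 'aabc')
j=11 s[j]='b': k: 4→0; π[11]=0 (border '')
j=12 s[j]='b': π[12]=0 (border '')
j=13 s[j]='b': π[13]=0 (border '')
j=14 s[j]='c': π[14]=0 (border '')
j=15 s[j]='b': π[15]=0 (border '')
j=16 s[j]='c': π[16]=0 (border '')
j=17 s[j]='b': π[17]=0 (border '')
j=18 s[j]='c': π[18]=0 (border '')
j=19 s[j]='b': π[19]=0 (border '')
j=20 s[j]='a': π[20]=1 (border 'a')
j=21 s[j]='a': π[21]=2 (border 'aa')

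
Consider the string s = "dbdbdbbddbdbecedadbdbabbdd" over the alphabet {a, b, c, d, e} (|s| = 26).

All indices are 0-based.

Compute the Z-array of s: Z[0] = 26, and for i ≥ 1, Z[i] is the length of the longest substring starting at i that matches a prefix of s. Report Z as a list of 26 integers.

[26, 0, 4, 0, 2, 0, 0, 1, 4, 0, 2, 0, 0, 0, 0, 1, 0, 4, 0, 2, 0, 0, 0, 0, 1, 1]

Z[0]=26
i=1: i≥r, start 0; Z[1]=0
i=2: i≥r, start 0; Z[2]=4 grow→box=[2,6)
i=3: min(r-i=3, Z[1]=0)=0; Z[3]=0
i=4: min(r-i=2, Z[2]=4)=2; Z[4]=2
i=5: min(r-i=1, Z[3]=0)=0; Z[5]=0
i=6: i≥r, start 0; Z[6]=0
i=7: i≥r, start 0; Z[7]=1 grow→box=[7,8)
i=8: i≥r, start 0; Z[8]=4 grow→box=[8,12)
i=9: min(r-i=3, Z[1]=0)=0; Z[9]=0
i=10: min(r-i=2, Z[2]=4)=2; Z[10]=2
i=11: min(r-i=1, Z[3]=0)=0; Z[11]=0
i=12: i≥r, start 0; Z[12]=0
i=13: i≥r, start 0; Z[13]=0
i=14: i≥r, start 0; Z[14]=0
i=15: i≥r, start 0; Z[15]=1 grow→box=[15,16)
i=16: i≥r, start 0; Z[16]=0
i=17: i≥r, start 0; Z[17]=4 grow→box=[17,21)
i=18: min(r-i=3, Z[1]=0)=0; Z[18]=0
i=19: min(r-i=2, Z[2]=4)=2; Z[19]=2
i=20: min(r-i=1, Z[3]=0)=0; Z[20]=0
i=21: i≥r, start 0; Z[21]=0
i=22: i≥r, start 0; Z[22]=0
i=23: i≥r, start 0; Z[23]=0
i=24: i≥r, start 0; Z[24]=1 grow→box=[24,25)
i=25: i≥r, start 0; Z[25]=1 grow→box=[25,26)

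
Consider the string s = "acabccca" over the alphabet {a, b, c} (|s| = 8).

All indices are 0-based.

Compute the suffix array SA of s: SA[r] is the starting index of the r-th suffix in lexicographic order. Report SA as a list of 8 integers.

rank→(start, suffix):
  0 → (7, 'a')
  1 → (2, 'abccca')
  2 → (0, 'acabccca')
  3 → (3, 'bccca')
  4 → (6, 'ca')
  5 → (1, 'cabccca')
  6 → (5, 'cca')
  7 → (4, 'ccca')

[7, 2, 0, 3, 6, 1, 5, 4]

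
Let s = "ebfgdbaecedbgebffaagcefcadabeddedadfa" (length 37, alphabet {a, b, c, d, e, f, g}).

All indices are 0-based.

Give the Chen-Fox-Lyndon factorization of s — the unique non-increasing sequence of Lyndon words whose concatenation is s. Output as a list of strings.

["e", "bfgd", "b", "aecedbgebff", "aagcefcadabeddedadf", "a"]

emit factor 1: 'e' (i=0, period=1)
emit factor 2: 'bfgd' (i=1, period=4)
emit factor 3: 'b' (i=5, period=1)
emit factor 4: 'aecedbgebff' (i=6, period=11)
emit factor 5: 'aagcefcadabeddedadf' (i=17, period=19)
emit factor 6: 'a' (i=36, period=1)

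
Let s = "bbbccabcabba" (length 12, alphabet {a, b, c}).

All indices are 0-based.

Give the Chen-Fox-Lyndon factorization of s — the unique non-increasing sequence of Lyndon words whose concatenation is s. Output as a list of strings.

["bbbcc", "abc", "abb", "a"]

emit factor 1: 'bbbcc' (i=0, period=5)
emit factor 2: 'abc' (i=5, period=3)
emit factor 3: 'abb' (i=8, period=3)
emit factor 4: 'a' (i=11, period=1)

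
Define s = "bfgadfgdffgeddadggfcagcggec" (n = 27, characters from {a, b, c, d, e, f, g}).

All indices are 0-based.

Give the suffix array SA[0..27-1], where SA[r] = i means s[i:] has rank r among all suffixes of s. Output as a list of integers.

[3, 14, 20, 0, 26, 19, 22, 13, 12, 7, 4, 15, 25, 11, 18, 8, 1, 5, 9, 2, 21, 6, 24, 10, 17, 23, 16]

rank | idx | suffix
   0 |   3 | adfgdffgeddadggfcagcggec
   1 |  14 | adggfcagcggec
   2 |  20 | agcggec
   3 |   0 | bfgadfgdffgeddadggfcagcggec
   4 |  26 | c
   5 |  19 | cagcggec
   6 |  22 | cggec
   7 |  13 | dadggfcagcggec
   8 |  12 | ddadggfcagcggec
   9 |   7 | dffgeddadggfcagcggec
  10 |   4 | dfgdffgeddadggfcagcggec
  11 |  15 | dggfcagcggec
  12 |  25 | ec
  13 |  11 | eddadggfcagcggec
  14 |  18 | fcagcggec
  15 |   8 | ffgeddadggfcagcggec
  16 |   1 | fgadfgdffgeddadggfcagcggec
  17 |   5 | fgdffgeddadggfcagcggec
  18 |   9 | fgeddadggfcagcggec
  19 |   2 | gadfgdffgeddadggfcagcggec
  20 |  21 | gcggec
  21 |   6 | gdffgeddadggfcagcggec
  22 |  24 | gec
  23 |  10 | geddadggfcagcggec
  24 |  17 | gfcagcggec
  25 |  23 | ggec
  26 |  16 | ggfcagcggec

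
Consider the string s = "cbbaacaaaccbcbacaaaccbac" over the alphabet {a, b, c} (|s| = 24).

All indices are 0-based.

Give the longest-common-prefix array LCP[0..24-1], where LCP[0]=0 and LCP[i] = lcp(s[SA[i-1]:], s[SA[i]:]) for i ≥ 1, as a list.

rank→(start, suffix):
  0 → (16, 'aaaccbac')
  1 → (6, 'aaaccbcbacaaaccbac')
  2 → (3, 'aacaaaccbcbacaaaccbac')
  3 → (17, 'aaccbac')
  4 → (7, 'aaccbcbacaaaccbac')
  5 → (22, 'ac')
  6 → (14, 'acaaaccbac')
  7 → (4, 'acaaaccbcbacaaaccbac')
  8 → (18, 'accbac')
  9 → (8, 'accbcbacaaaccbac')
  10 → (2, 'baacaaaccbcbacaaaccbac')
  11 → (21, 'bac')
  12 → (13, 'bacaaaccbac')
  13 → (1, 'bbaacaaaccbcbacaaaccbac')
  14 → (11, 'bcbacaaaccbac')
  15 → (23, 'c')
  16 → (15, 'caaaccbac')
  17 → (5, 'caaaccbcbacaaaccbac')
  18 → (20, 'cbac')
  19 → (12, 'cbacaaaccbac')
  20 → (0, 'cbbaacaaaccbcbacaaaccbac')
  21 → (10, 'cbcbacaaaccbac')
  22 → (19, 'ccbac')
  23 → (9, 'ccbcbacaaaccbac')

SA = [16, 6, 3, 17, 7, 22, 14, 4, 18, 8, 2, 21, 13, 1, 11, 23, 15, 5, 20, 12, 0, 10, 19, 9]
[i] adj suffixes → lcp
  [1] 16/6 → 6 ('aaaccb')
  [2] 6/3 → 2 ('aa')
  [3] 3/17 → 3 ('aac')
  [4] 17/7 → 5 ('aaccb')
  [5] 7/22 → 1 ('a')
  [6] 22/14 → 2 ('ac')
  [7] 14/4 → 8 ('acaaaccb')
  [8] 4/18 → 2 ('ac')
  [9] 18/8 → 4 ('accb')
  [10] 8/2 → 0 ('')
  [11] 2/21 → 2 ('ba')
  [12] 21/13 → 3 ('bac')
  [13] 13/1 → 1 ('b')
  [14] 1/11 → 1 ('b')
  [15] 11/23 → 0 ('')
  [16] 23/15 → 1 ('c')
  [17] 15/5 → 7 ('caaaccb')
  [18] 5/20 → 1 ('c')
  [19] 20/12 → 4 ('cbac')
  [20] 12/0 → 2 ('cb')
  [21] 0/10 → 2 ('cb')
  [22] 10/19 → 1 ('c')
  [23] 19/9 → 3 ('ccb')

[0, 6, 2, 3, 5, 1, 2, 8, 2, 4, 0, 2, 3, 1, 1, 0, 1, 7, 1, 4, 2, 2, 1, 3]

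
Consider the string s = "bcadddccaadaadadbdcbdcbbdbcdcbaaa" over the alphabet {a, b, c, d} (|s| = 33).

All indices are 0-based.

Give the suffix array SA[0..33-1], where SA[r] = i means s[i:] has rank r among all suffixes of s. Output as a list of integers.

sorted suffixes:
  #0 SA[0]=32  'a'
  #1 SA[1]=31  'aa'
  #2 SA[2]=30  'aaa'
  #3 SA[3]=8  'aadaadadbdcbdcbbdbcdcbaaa'
  #4 SA[4]=11  'aadadbdcbdcbbdbcdcbaaa'
  #5 SA[5]=9  'adaadadbdcbdcbbdbcdcbaaa'
  #6 SA[6]=12  'adadbdcbdcbbdbcdcbaaa'
  #7 SA[7]=14  'adbdcbdcbbdbcdcbaaa'
  #8 SA[8]=2  'adddccaadaadadbdcbdcbbdbcdcbaaa'
  #9 SA[9]=29  'baaa'
  #10 SA[10]=22  'bbdbcdcbaaa'
  #11 SA[11]=0  'bcadddccaadaadadbdcbdcbbdbcdcbaaa'
  #12 SA[12]=25  'bcdcbaaa'
  #13 SA[13]=23  'bdbcdcbaaa'
  #14 SA[14]=19  'bdcbbdbcdcbaaa'
  #15 SA[15]=16  'bdcbdcbbdbcdcbaaa'
  #16 SA[16]=7  'caadaadadbdcbdcbbdbcdcbaaa'
  #17 SA[17]=1  'cadddccaadaadadbdcbdcbbdbcdcbaaa'
  #18 SA[18]=28  'cbaaa'
  #19 SA[19]=21  'cbbdbcdcbaaa'
  #20 SA[20]=18  'cbdcbbdbcdcbaaa'
  #21 SA[21]=6  'ccaadaadadbdcbdcbbdbcdcbaaa'
  #22 SA[22]=26  'cdcbaaa'
  #23 SA[23]=10  'daadadbdcbdcbbdbcdcbaaa'
  #24 SA[24]=13  'dadbdcbdcbbdbcdcbaaa'
  #25 SA[25]=24  'dbcdcbaaa'
  #26 SA[26]=15  'dbdcbdcbbdbcdcbaaa'
  #27 SA[27]=27  'dcbaaa'
  #28 SA[28]=20  'dcbbdbcdcbaaa'
  #29 SA[29]=17  'dcbdcbbdbcdcbaaa'
  #30 SA[30]=5  'dccaadaadadbdcbdcbbdbcdcbaaa'
  #31 SA[31]=4  'ddccaadaadadbdcbdcbbdbcdcbaaa'
  #32 SA[32]=3  'dddccaadaadadbdcbdcbbdbcdcbaaa'

[32, 31, 30, 8, 11, 9, 12, 14, 2, 29, 22, 0, 25, 23, 19, 16, 7, 1, 28, 21, 18, 6, 26, 10, 13, 24, 15, 27, 20, 17, 5, 4, 3]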